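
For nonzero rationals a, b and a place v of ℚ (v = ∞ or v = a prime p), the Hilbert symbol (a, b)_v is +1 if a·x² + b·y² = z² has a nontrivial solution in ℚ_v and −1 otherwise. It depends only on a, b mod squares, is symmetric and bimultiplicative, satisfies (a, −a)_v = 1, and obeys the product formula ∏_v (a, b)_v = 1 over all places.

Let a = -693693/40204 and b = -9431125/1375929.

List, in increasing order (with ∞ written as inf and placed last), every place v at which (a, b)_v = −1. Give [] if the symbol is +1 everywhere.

(a, b) ≡ (-247, -1045) mod (ℚ^×)²; places V = {2, 3, 5, 7, 11, 13, 17, 19, 23, ∞}.
(a,b)_19: α=-1, u≡5; β=3, v≡2 (mod 19); (5|19)=+1, (2|19)=-1; sign (−1)^1·+1^3·-1^-1 = +1.
(a,b)_11: α=2, u≡2; β=1, v≡4 (mod 11); (2|11)=-1, (4|11)=+1; sign (−1)^0·-1^1·+1^2 = -1.
(a,b)_5: α=0, u≡3; β=3, v≡4 (mod 5); (3|5)=-1, (4|5)=+1; sign (−1)^0·-1^3·+1^0 = -1.
(a,b)_17: α=0, u≡8; β=-2, v≡16 (mod 17); (8|17)=+1, (16|17)=+1; sign (−1)^0·+1^-2·+1^0 = +1.
(a,b)_7: α=2, u≡6; β=0, v≡5 (mod 7); (6|7)=-1, (5|7)=-1; sign (−1)^0·-1^0·-1^2 = +1.
(a,b)_3: α=2, u≡2; β=-2, v≡2 (mod 3); (2|3)=-1, (2|3)=-1; sign (−1)^0·-1^-2·-1^2 = +1.
(a,b)_∞: sgn(-247)=−, sgn(-1045)=−, so -1.
(a,b)_13: α=1, u≡7; β=0, v≡7 (mod 13); (7|13)=-1, (7|13)=-1; sign (−1)^0·-1^0·-1^1 = -1.
(a,b)_2: α=-2, β=0; u≡1, v≡3 (mod 8); ε(u)ε(v)=0·1, αω(v)=-2·1, βω(u)=0·0; sum ≡ 0  ⇒  +1.
(a,b)_23: α=-2, u≡8; β=-2, v≡1 (mod 23); (8|23)=+1, (1|23)=+1; sign (−1)^0·+1^-2·+1^-2 = +1.
|Ram(-247, -1045)| = 4, even; anisotropic at {5, 11, 13, ∞}.

[5, 11, 13, inf]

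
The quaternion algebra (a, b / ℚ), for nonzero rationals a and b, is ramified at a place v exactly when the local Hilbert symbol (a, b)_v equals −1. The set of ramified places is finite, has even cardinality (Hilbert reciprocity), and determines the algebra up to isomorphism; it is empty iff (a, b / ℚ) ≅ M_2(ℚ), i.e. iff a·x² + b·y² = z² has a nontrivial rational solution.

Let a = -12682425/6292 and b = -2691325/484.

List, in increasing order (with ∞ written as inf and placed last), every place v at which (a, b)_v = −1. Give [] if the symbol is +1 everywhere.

[2, 3, 13, inf]

(a, b) ≡ (-134589, -13) mod (ℚ^×)²; places V = {2, 3, 5, 7, 11, 13, 17, 29, ∞}.
(a,b)_7: α=3, u≡1; β=2, v≡4 (mod 7); (1|7)=+1, (4|7)=+1; sign (−1)^0·+1^2·+1^3 = +1.
(a,b)_∞: sgn(-134589)=−, sgn(-13)=−, so -1.
(a,b)_3: α=1, u≡2; β=0, v≡2 (mod 3); (2|3)=-1, (2|3)=-1; sign (−1)^0·-1^0·-1^1 = -1.
(a,b)_17: α=1, u≡10; β=0, v≡8 (mod 17); (10|17)=-1, (8|17)=+1; sign (−1)^0·-1^0·+1^1 = +1.
(a,b)_13: α=-1, u≡8; β=3, v≡12 (mod 13); (8|13)=-1, (12|13)=+1; sign (−1)^0·-1^3·+1^-1 = -1.
(a,b)_5: α=2, u≡4; β=2, v≡3 (mod 5); (4|5)=+1, (3|5)=-1; sign (−1)^0·+1^2·-1^2 = +1.
(a,b)_2: α=-2, β=-2; u≡3, v≡3 (mod 8); ε(u)ε(v)=1·1, αω(v)=-2·1, βω(u)=-2·1; sum ≡ 1  ⇒  -1.
(a,b)_11: α=-2, u≡10; β=-2, v≡3 (mod 11); (10|11)=-1, (3|11)=+1; sign (−1)^0·-1^-2·+1^-2 = +1.
(a,b)_29: α=1, u≡5; β=0, v≡1 (mod 29); (5|29)=+1, (1|29)=+1; sign (−1)^0·+1^0·+1^1 = +1.
Ram(-134589, -13) = {2, 3, 13, ∞}; no ℚ_2-point on the conic.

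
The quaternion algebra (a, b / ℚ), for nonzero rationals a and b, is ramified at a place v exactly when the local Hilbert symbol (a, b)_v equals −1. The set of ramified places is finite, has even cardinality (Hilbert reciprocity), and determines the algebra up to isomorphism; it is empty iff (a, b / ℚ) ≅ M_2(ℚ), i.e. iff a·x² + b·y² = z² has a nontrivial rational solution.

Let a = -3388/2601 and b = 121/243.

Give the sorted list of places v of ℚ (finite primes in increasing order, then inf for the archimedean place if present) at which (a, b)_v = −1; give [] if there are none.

[3, 7]

Mod squares: a ≡ -7, b ≡ 3. Check v ∈ {∞, 2, 3, 7, 11, 17}.
v=3: a=3^-2·(≡2), b=3^-5·(≡1) mod 3; (2|3)=-1, (1|3)=+1; (−1)^{-2·-5·1}·(-1)^-5·(+1)^-2 = -1.
v=11: a=11^2·(≡1), b=11^2·(≡1) mod 11; (1|11)=+1, (1|11)=+1; (−1)^{2·2·5}·(+1)^2·(+1)^2 = +1.
v=7: a=7^1·(≡5), b=7^0·(≡6) mod 7; (5|7)=-1, (6|7)=-1; (−1)^{1·0·3}·(-1)^0·(-1)^1 = -1.
v=17: a=17^-2·(≡7), b=17^0·(≡14) mod 17; (7|17)=-1, (14|17)=-1; (−1)^{-2·0·8}·(-1)^0·(-1)^-2 = +1.
v=2: v_2(a)=2, v_2(b)=0; units ≡ 1, 3 (mod 8); ε·ε+αω+βω = 0·1+2·1+0·0 ≡ 0  ⇒  (a,b)_2 = +1.
v=∞: -7 < 0 and 3 > 0  ⇒  (a,b)_∞ = +1.
Ram(-7, 3) = {3, 7}; no ℚ_3-point on the conic.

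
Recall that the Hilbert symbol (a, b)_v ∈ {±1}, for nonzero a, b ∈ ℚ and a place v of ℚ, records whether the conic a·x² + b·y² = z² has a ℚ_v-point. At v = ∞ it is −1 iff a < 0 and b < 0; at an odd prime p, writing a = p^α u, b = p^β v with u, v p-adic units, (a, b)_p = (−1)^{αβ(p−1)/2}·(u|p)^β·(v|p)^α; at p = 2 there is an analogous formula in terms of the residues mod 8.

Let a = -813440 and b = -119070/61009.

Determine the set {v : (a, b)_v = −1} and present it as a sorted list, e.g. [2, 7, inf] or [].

(a, b) ≡ (-12710, -30) mod (ℚ^×)²; places V = {2, 3, 5, 7, 13, 19, 31, 41, ∞}.
(a,b)_13: α=0, u≡9; β=-2, v≡1 (mod 13); (9|13)=+1, (1|13)=+1; sign (−1)^0·+1^-2·+1^0 = +1.
(a,b)_2: α=7, β=1; u≡5, v≡1 (mod 8); ε(u)ε(v)=0·0, αω(v)=7·0, βω(u)=1·1; sum ≡ 1  ⇒  -1.
(a,b)_5: α=1, u≡2; β=1, v≡4 (mod 5); (2|5)=-1, (4|5)=+1; sign (−1)^0·-1^1·+1^1 = -1.
(a,b)_7: α=0, u≡2; β=2, v≡5 (mod 7); (2|7)=+1, (5|7)=-1; sign (−1)^0·+1^2·-1^0 = +1.
(a,b)_19: α=0, u≡7; β=-2, v≡8 (mod 19); (7|19)=+1, (8|19)=-1; sign (−1)^0·+1^-2·-1^0 = +1.
(a,b)_31: α=1, u≡17; β=0, v≡1 (mod 31); (17|31)=-1, (1|31)=+1; sign (−1)^0·-1^0·+1^1 = +1.
(a,b)_41: α=1, u≡4; β=0, v≡35 (mod 41); (4|41)=+1, (35|41)=-1; sign (−1)^0·+1^0·-1^1 = -1.
(a,b)_3: α=0, u≡1; β=5, v≡2 (mod 3); (1|3)=+1, (2|3)=-1; sign (−1)^0·+1^5·-1^0 = +1.
(a,b)_∞: sgn(-12710)=−, sgn(-30)=−, so -1.
|Ram(-12710, -30)| = 4, even; anisotropic at {2, 5, 41, ∞}.

[2, 5, 41, inf]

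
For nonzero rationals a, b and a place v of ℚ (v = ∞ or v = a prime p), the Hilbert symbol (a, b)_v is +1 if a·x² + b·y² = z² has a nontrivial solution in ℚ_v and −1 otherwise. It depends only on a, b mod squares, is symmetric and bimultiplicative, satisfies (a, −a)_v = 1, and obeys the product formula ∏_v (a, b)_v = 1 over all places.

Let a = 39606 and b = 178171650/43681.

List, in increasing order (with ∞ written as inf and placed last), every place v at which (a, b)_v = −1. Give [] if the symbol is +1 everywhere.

[2, 3, 7, 23, 29, 41]

(a, b) ≡ (39606, 87986) mod (ℚ^×)²; places V = {2, 3, 5, 7, 11, 19, 23, 29, 37, 41, ∞}.
(a,b)_2: α=1, β=1; u≡3, v≡1 (mod 8); ε(u)ε(v)=1·0, αω(v)=1·0, βω(u)=1·1; sum ≡ 1  ⇒  -1.
(a,b)_19: α=0, u≡10; β=-2, v≡17 (mod 19); (10|19)=-1, (17|19)=+1; sign (−1)^0·-1^-2·+1^0 = +1.
(a,b)_23: α=1, u≡20; β=0, v≡20 (mod 23); (20|23)=-1, (20|23)=-1; sign (−1)^0·-1^0·-1^1 = -1.
(a,b)_7: α=1, u≡2; β=0, v≡6 (mod 7); (2|7)=+1, (6|7)=-1; sign (−1)^0·+1^0·-1^1 = -1.
(a,b)_11: α=0, u≡6; β=-2, v≡7 (mod 11); (6|11)=-1, (7|11)=-1; sign (−1)^0·-1^-2·-1^0 = +1.
(a,b)_3: α=1, u≡2; β=4, v≡2 (mod 3); (2|3)=-1, (2|3)=-1; sign (−1)^0·-1^4·-1^1 = -1.
(a,b)_5: α=0, u≡1; β=2, v≡1 (mod 5); (1|5)=+1, (1|5)=+1; sign (−1)^0·+1^2·+1^0 = +1.
(a,b)_29: α=0, u≡21; β=1, v≡12 (mod 29); (21|29)=-1, (12|29)=-1; sign (−1)^0·-1^1·-1^0 = -1.
(a,b)_41: α=1, u≡23; β=1, v≡14 (mod 41); (23|41)=+1, (14|41)=-1; sign (−1)^0·+1^1·-1^1 = -1.
(a,b)_∞: sgn(39606)=+, sgn(87986)=+, so +1.
(a,b)_37: α=0, u≡16; β=1, v≡34 (mod 37); (16|37)=+1, (34|37)=+1; sign (−1)^0·+1^1·+1^0 = +1.
|Ram(39606, 87986)| = 6, even; anisotropic at {2, 3, 7, 23, 29, 41}.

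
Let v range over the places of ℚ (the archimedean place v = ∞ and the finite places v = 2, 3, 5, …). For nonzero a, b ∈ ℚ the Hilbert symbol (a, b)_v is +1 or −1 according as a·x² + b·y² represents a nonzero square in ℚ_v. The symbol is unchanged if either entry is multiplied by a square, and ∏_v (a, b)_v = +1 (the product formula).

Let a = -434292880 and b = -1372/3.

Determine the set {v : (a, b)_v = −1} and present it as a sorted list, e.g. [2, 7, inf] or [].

Mod squares: a ≡ -11305, b ≡ -21. Check v ∈ {∞, 2, 3, 5, 7, 17, 19}.
v=7: a=7^5·(≡4), b=7^3·(≡1) mod 7; (4|7)=+1, (1|7)=+1; (−1)^{5·3·3}·(+1)^3·(+1)^5 = -1.
v=3: a=3^0·(≡2), b=3^-1·(≡2) mod 3; (2|3)=-1, (2|3)=-1; (−1)^{0·-1·1}·(-1)^-1·(-1)^0 = -1.
v=5: a=5^1·(≡4), b=5^0·(≡1) mod 5; (4|5)=+1, (1|5)=+1; (−1)^{1·0·2}·(+1)^0·(+1)^1 = +1.
v=19: a=19^1·(≡12), b=19^0·(≡5) mod 19; (12|19)=-1, (5|19)=+1; (−1)^{1·0·9}·(-1)^0·(+1)^1 = +1.
v=2: v_2(a)=4, v_2(b)=2; units ≡ 7, 3 (mod 8); ε·ε+αω+βω = 1·1+4·1+2·0 ≡ 1  ⇒  (a,b)_2 = -1.
v=17: a=17^1·(≡8), b=17^0·(≡13) mod 17; (8|17)=+1, (13|17)=+1; (−1)^{1·0·8}·(+1)^0·(+1)^1 = +1.
v=∞: -11305 < 0 and -21 < 0  ⇒  (a,b)_∞ = -1.
(-11305, -21 / ℚ) ramifies at {2, 3, 7, ∞}: a division algebra.

[2, 3, 7, inf]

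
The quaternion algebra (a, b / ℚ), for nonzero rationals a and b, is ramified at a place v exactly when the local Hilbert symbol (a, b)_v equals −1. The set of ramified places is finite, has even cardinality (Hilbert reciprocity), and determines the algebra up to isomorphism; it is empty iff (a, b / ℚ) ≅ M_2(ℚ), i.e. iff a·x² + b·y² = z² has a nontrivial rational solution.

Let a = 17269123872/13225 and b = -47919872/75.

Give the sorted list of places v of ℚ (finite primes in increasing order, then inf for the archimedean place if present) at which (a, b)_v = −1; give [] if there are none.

[3, 13]

(a, b) ≡ (9282, -4641) mod (ℚ^×)²; places V = {2, 3, 5, 7, 11, 13, 17, 23, 31, ∞}.
(a,b)_23: α=-2, u≡8; β=0, v≡5 (mod 23); (8|23)=+1, (5|23)=-1; sign (−1)^0·+1^0·-1^-2 = +1.
(a,b)_5: α=-2, u≡3; β=-2, v≡1 (mod 5); (3|5)=-1, (1|5)=+1; sign (−1)^0·-1^-2·+1^-2 = +1.
(a,b)_7: α=1, u≡5; β=1, v≡2 (mod 7); (5|7)=-1, (2|7)=+1; sign (−1)^1·-1^1·+1^1 = +1.
(a,b)_3: α=1, u≡1; β=-1, v≡1 (mod 3); (1|3)=+1, (1|3)=+1; sign (−1)^1·+1^-1·+1^1 = -1.
(a,b)_31: α=2, u≡21; β=0, v≡4 (mod 31); (21|31)=-1, (4|31)=+1; sign (−1)^0·-1^0·+1^2 = +1.
(a,b)_2: α=5, β=8; u≡1, v≡7 (mod 8); ε(u)ε(v)=0·1, αω(v)=5·0, βω(u)=8·0; sum ≡ 0  ⇒  +1.
(a,b)_11: α=2, u≡5; β=2, v≡5 (mod 11); (5|11)=+1, (5|11)=+1; sign (−1)^0·+1^2·+1^2 = +1.
(a,b)_∞: sgn(9282)=+, sgn(-4641)=−, so +1.
(a,b)_13: α=1, u≡3; β=1, v≡11 (mod 13); (3|13)=+1, (11|13)=-1; sign (−1)^0·+1^1·-1^1 = -1.
(a,b)_17: α=1, u≡2; β=1, v≡8 (mod 17); (2|17)=+1, (8|17)=+1; sign (−1)^0·+1^1·+1^1 = +1.
|Ram(9282, -4641)| = 2, even; anisotropic at {3, 13}.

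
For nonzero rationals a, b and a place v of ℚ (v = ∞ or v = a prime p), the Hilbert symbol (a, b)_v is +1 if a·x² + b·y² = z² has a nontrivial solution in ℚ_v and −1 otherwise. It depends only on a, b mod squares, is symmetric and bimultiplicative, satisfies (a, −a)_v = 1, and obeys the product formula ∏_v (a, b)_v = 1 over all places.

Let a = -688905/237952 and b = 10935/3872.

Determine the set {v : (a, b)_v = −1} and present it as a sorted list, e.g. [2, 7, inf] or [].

(a, b) ≡ (-2310, 30) mod (ℚ^×)²; places V = {2, 3, 5, 7, 11, 13, ∞}.
(a,b)_3: α=9, u≡1; β=7, v≡1 (mod 3); (1|3)=+1, (1|3)=+1; sign (−1)^1·+1^7·+1^9 = -1.
(a,b)_2: α=-7, β=-5; u≡5, v≡7 (mod 8); ε(u)ε(v)=0·1, αω(v)=-7·0, βω(u)=-5·1; sum ≡ 1  ⇒  -1.
(a,b)_13: α=-2, u≡1; β=0, v≡12 (mod 13); (1|13)=+1, (12|13)=+1; sign (−1)^0·+1^0·+1^-2 = +1.
(a,b)_7: α=1, u≡5; β=0, v≡1 (mod 7); (5|7)=-1, (1|7)=+1; sign (−1)^0·-1^0·+1^1 = +1.
(a,b)_5: α=1, u≡2; β=1, v≡1 (mod 5); (2|5)=-1, (1|5)=+1; sign (−1)^0·-1^1·+1^1 = -1.
(a,b)_11: α=-1, u≡6; β=-2, v≡10 (mod 11); (6|11)=-1, (10|11)=-1; sign (−1)^0·-1^-2·-1^-1 = -1.
(a,b)_∞: sgn(-2310)=−, sgn(30)=+, so +1.
|Ram(-2310, 30)| = 4, even; anisotropic at {2, 3, 5, 11}.

[2, 3, 5, 11]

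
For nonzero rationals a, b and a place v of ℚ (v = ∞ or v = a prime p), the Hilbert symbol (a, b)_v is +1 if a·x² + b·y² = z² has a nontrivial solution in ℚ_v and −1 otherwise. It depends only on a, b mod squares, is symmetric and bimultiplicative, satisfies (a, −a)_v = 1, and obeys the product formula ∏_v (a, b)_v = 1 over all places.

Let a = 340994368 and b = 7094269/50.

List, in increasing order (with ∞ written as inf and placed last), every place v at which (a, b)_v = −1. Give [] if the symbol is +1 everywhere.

[2, 19, 37, 53]

Mod squares: a ≡ 5328037, b ≡ 289562. Check v ∈ {∞, 2, 5, 7, 11, 13, 19, 37, 43, 53}.
v=53: a=53^1·(≡27), b=53^0·(≡33) mod 53; (27|53)=-1, (33|53)=-1; (−1)^{1·0·26}·(-1)^0·(-1)^1 = -1.
v=11: a=11^1·(≡3), b=11^0·(≡1) mod 11; (3|11)=+1, (1|11)=+1; (−1)^{1·0·5}·(+1)^0·(+1)^1 = +1.
v=19: a=19^1·(≡14), b=19^0·(≡12) mod 19; (14|19)=-1, (12|19)=-1; (−1)^{1·0·9}·(-1)^0·(-1)^1 = -1.
v=∞: 5328037 > 0 and 289562 > 0  ⇒  (a,b)_∞ = +1.
v=37: a=37^1·(≡30), b=37^1·(≡23) mod 37; (30|37)=+1, (23|37)=-1; (−1)^{1·1·18}·(+1)^1·(-1)^1 = -1.
v=13: a=13^1·(≡2), b=13^1·(≡7) mod 13; (2|13)=-1, (7|13)=-1; (−1)^{1·1·6}·(-1)^1·(-1)^1 = +1.
v=2: v_2(a)=6, v_2(b)=-1; units ≡ 5, 5 (mod 8); ε·ε+αω+βω = 0·0+6·1+-1·1 ≡ 1  ⇒  (a,b)_2 = -1.
v=5: a=5^0·(≡3), b=5^-2·(≡2) mod 5; (3|5)=-1, (2|5)=-1; (−1)^{0·-2·2}·(-1)^-2·(-1)^0 = +1.
v=43: a=43^0·(≡25), b=43^1·(≡5) mod 43; (25|43)=+1, (5|43)=-1; (−1)^{0·1·21}·(+1)^1·(-1)^0 = +1.
v=7: a=7^0·(≡1), b=7^3·(≡5) mod 7; (1|7)=+1, (5|7)=-1; (−1)^{0·3·3}·(+1)^3·(-1)^0 = +1.
Ram(5328037, 289562) = {2, 19, 37, 53}; no ℚ_2-point on the conic.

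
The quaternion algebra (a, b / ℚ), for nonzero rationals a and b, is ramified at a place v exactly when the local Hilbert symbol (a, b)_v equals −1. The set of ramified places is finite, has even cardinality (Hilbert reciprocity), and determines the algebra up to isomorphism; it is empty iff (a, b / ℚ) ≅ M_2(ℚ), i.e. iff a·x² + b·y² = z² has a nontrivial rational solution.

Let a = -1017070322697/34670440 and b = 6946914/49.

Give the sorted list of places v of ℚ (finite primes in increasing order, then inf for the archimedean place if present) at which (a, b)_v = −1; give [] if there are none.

[2, 11, 17, 31]

Mod squares: a ≡ -44330, b ≡ 41106. Check v ∈ {∞, 2, 3, 5, 7, 11, 13, 17, 19, 31}.
v=3: a=3^8·(≡1), b=3^1·(≡1) mod 3; (1|3)=+1, (1|3)=+1; (−1)^{8·1·1}·(+1)^1·(+1)^8 = +1.
v=∞: -44330 < 0 and 41106 > 0  ⇒  (a,b)_∞ = +1.
v=17: a=17^2·(≡7), b=17^1·(≡2) mod 17; (7|17)=-1, (2|17)=+1; (−1)^{2·1·8}·(-1)^1·(+1)^2 = -1.
v=19: a=19^-2·(≡4), b=19^0·(≡7) mod 19; (4|19)=+1, (7|19)=+1; (−1)^{-2·0·9}·(+1)^0·(+1)^-2 = +1.
v=2: v_2(a)=-3, v_2(b)=1; units ≡ 3, 1 (mod 8); ε·ε+αω+βω = 1·0+-3·0+1·1 ≡ 1  ⇒  (a,b)_2 = -1.
v=7: a=7^-4·(≡2), b=7^-2·(≡2) mod 7; (2|7)=+1, (2|7)=+1; (−1)^{-4·-2·3}·(+1)^-2·(+1)^-4 = +1.
v=11: a=11^3·(≡8), b=11^0·(≡8) mod 11; (8|11)=-1, (8|11)=-1; (−1)^{3·0·5}·(-1)^0·(-1)^3 = -1.
v=5: a=5^-1·(≡1), b=5^0·(≡1) mod 5; (1|5)=+1, (1|5)=+1; (−1)^{-1·0·2}·(+1)^0·(+1)^-1 = +1.
v=31: a=31^1·(≡6), b=31^1·(≡29) mod 31; (6|31)=-1, (29|31)=-1; (−1)^{1·1·15}·(-1)^1·(-1)^1 = -1.
v=13: a=13^1·(≡12), b=13^3·(≡12) mod 13; (12|13)=+1, (12|13)=+1; (−1)^{1·3·6}·(+1)^3·(+1)^1 = +1.
(-44330, 41106 / ℚ) ramifies at {2, 11, 17, 31}: a division algebra.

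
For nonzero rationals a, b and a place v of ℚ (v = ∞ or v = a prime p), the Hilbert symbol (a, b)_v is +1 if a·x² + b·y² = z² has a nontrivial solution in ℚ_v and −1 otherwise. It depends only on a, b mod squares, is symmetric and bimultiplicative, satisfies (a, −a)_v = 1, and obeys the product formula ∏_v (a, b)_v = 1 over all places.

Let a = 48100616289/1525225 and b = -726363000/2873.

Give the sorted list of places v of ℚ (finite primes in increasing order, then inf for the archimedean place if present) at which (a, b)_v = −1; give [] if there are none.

Mod squares: a ≡ 124729, b ≡ -113390. Check v ∈ {∞, 2, 3, 5, 11, 13, 17, 19, 23, 29}.
v=2: v_2(a)=0, v_2(b)=3; units ≡ 1, 1 (mod 8); ε·ε+αω+βω = 0·0+0·0+3·0 ≡ 0  ⇒  (a,b)_2 = +1.
v=29: a=29^1·(≡9), b=29^1·(≡5) mod 29; (9|29)=+1, (5|29)=+1; (−1)^{1·1·14}·(+1)^1·(+1)^1 = +1.
v=5: a=5^-2·(≡1), b=5^3·(≡2) mod 5; (1|5)=+1, (2|5)=-1; (−1)^{-2·3·2}·(+1)^3·(-1)^-2 = +1.
v=3: a=3^6·(≡1), b=3^2·(≡1) mod 3; (1|3)=+1, (1|3)=+1; (−1)^{6·2·1}·(+1)^2·(+1)^6 = +1.
v=13: a=13^-2·(≡8), b=13^-2·(≡10) mod 13; (8|13)=-1, (10|13)=+1; (−1)^{-2·-2·6}·(-1)^-2·(+1)^-2 = +1.
v=∞: 124729 > 0 and -113390 < 0  ⇒  (a,b)_∞ = +1.
v=19: a=19^-2·(≡18), b=19^0·(≡2) mod 19; (18|19)=-1, (2|19)=-1; (−1)^{-2·0·9}·(-1)^0·(-1)^-2 = +1.
v=17: a=17^1·(≡14), b=17^-1·(≡5) mod 17; (14|17)=-1, (5|17)=-1; (−1)^{1·-1·8}·(-1)^-1·(-1)^1 = +1.
v=11: a=11^1·(≡3), b=11^2·(≡4) mod 11; (3|11)=+1, (4|11)=+1; (−1)^{1·2·5}·(+1)^2·(+1)^1 = +1.
v=23: a=23^3·(≡4), b=23^1·(≡11) mod 23; (4|23)=+1, (11|23)=-1; (−1)^{3·1·11}·(+1)^1·(-1)^3 = +1.
Ram(a, b) = ∅: the form 124729·x² + -113390·y² − z² is isotropic over every ℚ_v, so by Hasse–Minkowski it is isotropic over ℚ.

[]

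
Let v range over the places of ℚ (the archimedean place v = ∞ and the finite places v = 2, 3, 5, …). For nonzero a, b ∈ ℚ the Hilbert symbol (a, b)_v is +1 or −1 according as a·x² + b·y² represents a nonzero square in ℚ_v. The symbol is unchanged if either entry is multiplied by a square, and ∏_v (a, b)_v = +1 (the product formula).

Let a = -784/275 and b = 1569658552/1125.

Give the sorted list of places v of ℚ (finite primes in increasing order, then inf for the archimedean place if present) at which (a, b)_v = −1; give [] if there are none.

[2, 11, 17, 19]

Mod squares: a ≡ -11, b ≡ 817190. Check v ∈ {∞, 2, 3, 5, 7, 11, 17, 19, 23}.
v=23: a=23^0·(≡2), b=23^1·(≡18) mod 23; (2|23)=+1, (18|23)=+1; (−1)^{0·1·11}·(+1)^1·(+1)^0 = +1.
v=19: a=19^0·(≡10), b=19^1·(≡3) mod 19; (10|19)=-1, (3|19)=-1; (−1)^{0·1·9}·(-1)^1·(-1)^0 = -1.
v=7: a=7^2·(≡6), b=7^4·(≡3) mod 7; (6|7)=-1, (3|7)=-1; (−1)^{2·4·3}·(-1)^4·(-1)^2 = +1.
v=11: a=11^-1·(≡10), b=11^1·(≡10) mod 11; (10|11)=-1, (10|11)=-1; (−1)^{-1·1·5}·(-1)^1·(-1)^-1 = -1.
v=3: a=3^0·(≡1), b=3^-2·(≡2) mod 3; (1|3)=+1, (2|3)=-1; (−1)^{0·-2·1}·(+1)^-2·(-1)^0 = +1.
v=5: a=5^-2·(≡1), b=5^-3·(≡3) mod 5; (1|5)=+1, (3|5)=-1; (−1)^{-2·-3·2}·(+1)^-3·(-1)^-2 = +1.
v=17: a=17^0·(≡5), b=17^1·(≡14) mod 17; (5|17)=-1, (14|17)=-1; (−1)^{0·1·8}·(-1)^1·(-1)^0 = -1.
v=2: v_2(a)=4, v_2(b)=3; units ≡ 5, 3 (mod 8); ε·ε+αω+βω = 0·1+4·1+3·1 ≡ 1  ⇒  (a,b)_2 = -1.
v=∞: -11 < 0 and 817190 > 0  ⇒  (a,b)_∞ = +1.
(-11, 817190 / ℚ) ramifies at {2, 11, 17, 19}: a division algebra.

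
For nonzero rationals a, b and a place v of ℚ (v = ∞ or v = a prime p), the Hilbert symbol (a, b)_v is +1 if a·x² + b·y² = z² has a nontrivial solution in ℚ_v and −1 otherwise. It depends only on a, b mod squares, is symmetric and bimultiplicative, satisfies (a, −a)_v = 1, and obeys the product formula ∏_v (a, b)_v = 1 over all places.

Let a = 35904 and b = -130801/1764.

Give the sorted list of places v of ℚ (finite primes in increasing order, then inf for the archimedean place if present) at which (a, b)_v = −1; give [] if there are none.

(a, b) ≡ (561, -1081) mod (ℚ^×)²; places V = {2, 3, 7, 11, 17, 23, 47, ∞}.
(a,b)_23: α=0, u≡1; β=1, v≡14 (mod 23); (1|23)=+1, (14|23)=-1; sign (−1)^0·+1^1·-1^0 = +1.
(a,b)_17: α=1, u≡4; β=0, v≡5 (mod 17); (4|17)=+1, (5|17)=-1; sign (−1)^0·+1^0·-1^1 = -1.
(a,b)_3: α=1, u≡1; β=-2, v≡2 (mod 3); (1|3)=+1, (2|3)=-1; sign (−1)^0·+1^-2·-1^1 = -1.
(a,b)_47: α=0, u≡43; β=1, v≡9 (mod 47); (43|47)=-1, (9|47)=+1; sign (−1)^0·-1^1·+1^0 = -1.
(a,b)_2: α=6, β=-2; u≡1, v≡7 (mod 8); ε(u)ε(v)=0·1, αω(v)=6·0, βω(u)=-2·0; sum ≡ 0  ⇒  +1.
(a,b)_∞: sgn(561)=+, sgn(-1081)=−, so +1.
(a,b)_11: α=1, u≡8; β=2, v≡2 (mod 11); (8|11)=-1, (2|11)=-1; sign (−1)^0·-1^2·-1^1 = -1.
(a,b)_7: α=0, u≡1; β=-2, v≡1 (mod 7); (1|7)=+1, (1|7)=+1; sign (−1)^0·+1^-2·+1^0 = +1.
|Ram(561, -1081)| = 4, even; anisotropic at {3, 11, 17, 47}.

[3, 11, 17, 47]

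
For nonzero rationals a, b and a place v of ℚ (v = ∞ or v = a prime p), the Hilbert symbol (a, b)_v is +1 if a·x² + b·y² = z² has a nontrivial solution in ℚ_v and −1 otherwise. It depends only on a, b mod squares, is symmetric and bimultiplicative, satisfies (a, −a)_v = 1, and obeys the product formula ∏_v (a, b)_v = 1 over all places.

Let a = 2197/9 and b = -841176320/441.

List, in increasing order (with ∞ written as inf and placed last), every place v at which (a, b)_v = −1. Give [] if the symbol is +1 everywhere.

[5, 31]

Mod squares: a ≡ 13, b ≡ -3285845. Check v ∈ {∞, 2, 3, 5, 7, 13, 17, 29, 31, 43}.
v=∞: 13 > 0 and -3285845 < 0  ⇒  (a,b)_∞ = +1.
v=29: a=29^0·(≡25), b=29^1·(≡21) mod 29; (25|29)=+1, (21|29)=-1; (−1)^{0·1·14}·(+1)^1·(-1)^0 = +1.
v=2: v_2(a)=0, v_2(b)=8; units ≡ 5, 3 (mod 8); ε·ε+αω+βω = 0·1+0·1+8·1 ≡ 0  ⇒  (a,b)_2 = +1.
v=43: a=43^0·(≡10), b=43^1·(≡32) mod 43; (10|43)=+1, (32|43)=-1; (−1)^{0·1·21}·(+1)^1·(-1)^0 = +1.
v=13: a=13^3·(≡3), b=13^0·(≡10) mod 13; (3|13)=+1, (10|13)=+1; (−1)^{3·0·6}·(+1)^0·(+1)^3 = +1.
v=31: a=31^0·(≡3), b=31^1·(≡2) mod 31; (3|31)=-1, (2|31)=+1; (−1)^{0·1·15}·(-1)^1·(+1)^0 = -1.
v=3: a=3^-2·(≡1), b=3^-2·(≡1) mod 3; (1|3)=+1, (1|3)=+1; (−1)^{-2·-2·1}·(+1)^-2·(+1)^-2 = +1.
v=17: a=17^0·(≡8), b=17^1·(≡12) mod 17; (8|17)=+1, (12|17)=-1; (−1)^{0·1·8}·(+1)^1·(-1)^0 = +1.
v=7: a=7^0·(≡3), b=7^-2·(≡1) mod 7; (3|7)=-1, (1|7)=+1; (−1)^{0·-2·3}·(-1)^-2·(+1)^0 = +1.
v=5: a=5^0·(≡3), b=5^1·(≡1) mod 5; (3|5)=-1, (1|5)=+1; (−1)^{0·1·2}·(-1)^1·(+1)^0 = -1.
(13, -3285845 / ℚ) ramifies at {5, 31}: a division algebra.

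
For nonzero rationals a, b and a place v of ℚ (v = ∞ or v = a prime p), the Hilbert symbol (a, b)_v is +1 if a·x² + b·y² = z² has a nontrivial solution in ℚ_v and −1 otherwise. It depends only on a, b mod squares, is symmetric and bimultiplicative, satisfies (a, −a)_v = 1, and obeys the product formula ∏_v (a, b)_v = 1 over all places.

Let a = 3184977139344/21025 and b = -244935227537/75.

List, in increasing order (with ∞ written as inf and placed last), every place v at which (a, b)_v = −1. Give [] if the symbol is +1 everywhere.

Mod squares: a ≡ 561, b ≡ -167739. Check v ∈ {∞, 2, 3, 5, 7, 11, 13, 17, 23, 29}.
v=13: a=13^2·(≡2), b=13^3·(≡5) mod 13; (2|13)=-1, (5|13)=-1; (−1)^{2·3·6}·(-1)^3·(-1)^2 = -1.
v=29: a=29^-2·(≡26), b=29^0·(≡19) mod 29; (26|29)=-1, (19|29)=-1; (−1)^{-2·0·14}·(-1)^0·(-1)^-2 = +1.
v=11: a=11^1·(≡7), b=11^1·(≡10) mod 11; (7|11)=-1, (10|11)=-1; (−1)^{1·1·5}·(-1)^1·(-1)^1 = -1.
v=23: a=23^2·(≡1), b=23^3·(≡5) mod 23; (1|23)=+1, (5|23)=-1; (−1)^{2·3·11}·(+1)^3·(-1)^2 = +1.
v=7: a=7^2·(≡1), b=7^2·(≡1) mod 7; (1|7)=+1, (1|7)=+1; (−1)^{2·2·3}·(+1)^2·(+1)^2 = +1.
v=17: a=17^1·(≡4), b=17^1·(≡10) mod 17; (4|17)=+1, (10|17)=-1; (−1)^{1·1·8}·(+1)^1·(-1)^1 = -1.
v=2: v_2(a)=4, v_2(b)=0; units ≡ 1, 5 (mod 8); ε·ε+αω+βω = 0·0+4·1+0·0 ≡ 0  ⇒  (a,b)_2 = +1.
v=∞: 561 > 0 and -167739 < 0  ⇒  (a,b)_∞ = +1.
v=3: a=3^5·(≡1), b=3^-1·(≡1) mod 3; (1|3)=+1, (1|3)=+1; (−1)^{5·-1·1}·(+1)^-1·(+1)^5 = -1.
v=5: a=5^-2·(≡4), b=5^-2·(≡1) mod 5; (4|5)=+1, (1|5)=+1; (−1)^{-2·-2·2}·(+1)^-2·(+1)^-2 = +1.
Ram(561, -167739) = {3, 11, 13, 17}; no ℚ_3-point on the conic.

[3, 11, 13, 17]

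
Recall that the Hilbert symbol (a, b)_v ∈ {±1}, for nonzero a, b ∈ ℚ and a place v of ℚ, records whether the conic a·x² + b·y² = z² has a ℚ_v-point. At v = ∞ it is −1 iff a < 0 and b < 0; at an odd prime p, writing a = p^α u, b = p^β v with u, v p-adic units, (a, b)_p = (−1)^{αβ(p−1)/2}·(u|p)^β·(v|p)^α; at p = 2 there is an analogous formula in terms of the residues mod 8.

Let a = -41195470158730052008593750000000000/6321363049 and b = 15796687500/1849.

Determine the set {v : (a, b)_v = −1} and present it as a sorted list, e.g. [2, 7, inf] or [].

[5, 7]

(a, b) ≡ (-4127218095, 28083) mod (ℚ^×)²; places V = {2, 3, 5, 7, 11, 13, 17, 19, 23, 37, 43, ∞}.
(a,b)_23: α=3, u≡22; β=1, v≡18 (mod 23); (22|23)=-1, (18|23)=+1; sign (−1)^1·-1^1·+1^3 = +1.
(a,b)_19: α=1, u≡5; β=0, v≡4 (mod 19); (5|19)=+1, (4|19)=+1; sign (−1)^0·+1^0·+1^1 = +1.
(a,b)_2: α=10, β=2; u≡1, v≡3 (mod 8); ε(u)ε(v)=0·1, αω(v)=10·1, βω(u)=2·0; sum ≡ 0  ⇒  +1.
(a,b)_13: α=1, u≡7; β=0, v≡3 (mod 13); (7|13)=-1, (3|13)=+1; sign (−1)^0·-1^0·+1^1 = +1.
(a,b)_5: α=17, u≡4; β=6, v≡2 (mod 5); (4|5)=+1, (2|5)=-1; sign (−1)^0·+1^6·-1^17 = -1.
(a,b)_3: α=7, u≡2; β=3, v≡1 (mod 3); (2|3)=-1, (1|3)=+1; sign (−1)^1·-1^3·+1^7 = +1.
(a,b)_37: α=3, u≡13; β=1, v≡24 (mod 37); (13|37)=-1, (24|37)=-1; sign (−1)^0·-1^1·-1^3 = +1.
(a,b)_∞: sgn(-4127218095)=−, sgn(28083)=+, so +1.
(a,b)_17: α=1, u≡15; β=0, v≡1 (mod 17); (15|17)=+1, (1|17)=+1; sign (−1)^0·+1^0·+1^1 = +1.
(a,b)_11: α=3, u≡10; β=1, v≡4 (mod 11); (10|11)=-1, (4|11)=+1; sign (−1)^1·-1^1·+1^3 = +1.
(a,b)_7: α=1, u≡4; β=0, v≡6 (mod 7); (4|7)=+1, (6|7)=-1; sign (−1)^0·+1^0·-1^1 = -1.
(a,b)_43: α=-6, u≡24; β=-2, v≡25 (mod 43); (24|43)=+1, (25|43)=+1; sign (−1)^0·+1^-2·+1^-6 = +1.
(-4127218095, 28083 / ℚ) ramifies at {5, 7}: a division algebra.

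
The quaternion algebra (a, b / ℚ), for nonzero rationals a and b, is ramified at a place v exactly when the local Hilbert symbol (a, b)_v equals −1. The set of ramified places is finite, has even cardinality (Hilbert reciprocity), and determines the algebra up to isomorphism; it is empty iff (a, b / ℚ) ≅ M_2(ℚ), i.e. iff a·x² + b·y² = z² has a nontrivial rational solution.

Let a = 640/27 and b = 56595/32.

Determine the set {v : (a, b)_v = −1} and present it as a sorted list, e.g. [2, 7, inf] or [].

(a, b) ≡ (30, 2310) mod (ℚ^×)²; places V = {2, 3, 5, 7, 11, ∞}.
(a,b)_2: α=7, β=-5; u≡7, v≡3 (mod 8); ε(u)ε(v)=1·1, αω(v)=7·1, βω(u)=-5·0; sum ≡ 0  ⇒  +1.
(a,b)_7: α=0, u≡4; β=3, v≡1 (mod 7); (4|7)=+1, (1|7)=+1; sign (−1)^0·+1^3·+1^0 = +1.
(a,b)_5: α=1, u≡4; β=1, v≡2 (mod 5); (4|5)=+1, (2|5)=-1; sign (−1)^0·+1^1·-1^1 = -1.
(a,b)_11: α=0, u≡7; β=1, v≡3 (mod 11); (7|11)=-1, (3|11)=+1; sign (−1)^0·-1^1·+1^0 = -1.
(a,b)_∞: sgn(30)=+, sgn(2310)=+, so +1.
(a,b)_3: α=-3, u≡1; β=1, v≡2 (mod 3); (1|3)=+1, (2|3)=-1; sign (−1)^1·+1^1·-1^-3 = +1.
Ram(30, 2310) = {5, 11}; no ℚ_5-point on the conic.

[5, 11]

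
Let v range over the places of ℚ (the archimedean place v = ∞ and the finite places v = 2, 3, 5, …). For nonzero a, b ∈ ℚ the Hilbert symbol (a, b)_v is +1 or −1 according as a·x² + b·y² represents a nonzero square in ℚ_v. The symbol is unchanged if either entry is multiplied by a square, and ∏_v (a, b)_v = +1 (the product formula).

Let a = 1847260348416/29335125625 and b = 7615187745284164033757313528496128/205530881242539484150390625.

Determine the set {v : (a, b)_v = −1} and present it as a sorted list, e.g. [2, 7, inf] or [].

(a, b) ≡ (19, 17119) mod (ℚ^×)²; places V = {2, 3, 5, 7, 11, 13, 17, 19, 29, 31, 53, ∞}.
(a,b)_19: α=1, u≡4; β=3, v≡10 (mod 19); (4|19)=+1, (10|19)=-1; sign (−1)^1·+1^3·-1^1 = +1.
(a,b)_17: α=-2, u≡2; β=-3, v≡4 (mod 17); (2|17)=+1, (4|17)=+1; sign (−1)^0·+1^-3·+1^-2 = +1.
(a,b)_2: α=18, β=38; u≡3, v≡7 (mod 8); ε(u)ε(v)=1·1, αω(v)=18·0, βω(u)=38·1; sum ≡ 1  ⇒  -1.
(a,b)_5: α=-4, u≡1; β=-10, v≡4 (mod 5); (1|5)=+1, (4|5)=+1; sign (−1)^0·+1^-10·+1^-4 = +1.
(a,b)_7: α=2, u≡3; β=6, v≡4 (mod 7); (3|7)=-1, (4|7)=+1; sign (−1)^0·-1^6·+1^2 = +1.
(a,b)_11: α=0, u≡7; β=2, v≡5 (mod 11); (7|11)=-1, (5|11)=+1; sign (−1)^0·-1^2·+1^0 = +1.
(a,b)_13: α=-2, u≡8; β=-6, v≡8 (mod 13); (8|13)=-1, (8|13)=-1; sign (−1)^0·-1^-6·-1^-2 = +1.
(a,b)_3: α=2, u≡1; β=2, v≡1 (mod 3); (1|3)=+1, (1|3)=+1; sign (−1)^0·+1^2·+1^2 = +1.
(a,b)_29: α=2, u≡3; β=6, v≡16 (mod 29); (3|29)=-1, (16|29)=+1; sign (−1)^0·-1^6·+1^2 = +1.
(a,b)_∞: sgn(19)=+, sgn(17119)=+, so +1.
(a,b)_31: α=-2, u≡16; β=-6, v≡2 (mod 31); (16|31)=+1, (2|31)=+1; sign (−1)^0·+1^-6·+1^-2 = +1.
(a,b)_53: α=0, u≡50; β=1, v≡26 (mod 53); (50|53)=-1, (26|53)=-1; sign (−1)^0·-1^1·-1^0 = -1.
(19, 17119 / ℚ) ramifies at {2, 53}: a division algebra.

[2, 53]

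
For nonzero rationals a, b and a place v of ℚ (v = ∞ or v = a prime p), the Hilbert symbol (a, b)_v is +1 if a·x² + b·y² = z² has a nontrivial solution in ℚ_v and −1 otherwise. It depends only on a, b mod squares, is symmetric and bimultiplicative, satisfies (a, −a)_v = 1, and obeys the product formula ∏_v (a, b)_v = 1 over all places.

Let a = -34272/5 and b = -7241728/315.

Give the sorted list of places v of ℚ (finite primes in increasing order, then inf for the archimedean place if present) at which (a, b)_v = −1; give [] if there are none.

(a, b) ≡ (-1190, -15470) mod (ℚ^×)²; places V = {2, 3, 5, 7, 13, 17, ∞}.
(a,b)_13: α=0, u≡7; β=1, v≡11 (mod 13); (7|13)=-1, (11|13)=-1; sign (−1)^0·-1^1·-1^0 = -1.
(a,b)_2: α=5, β=15; u≡5, v≡1 (mod 8); ε(u)ε(v)=0·0, αω(v)=5·0, βω(u)=15·1; sum ≡ 1  ⇒  -1.
(a,b)_5: α=-1, u≡3; β=-1, v≡4 (mod 5); (3|5)=-1, (4|5)=+1; sign (−1)^0·-1^-1·+1^-1 = -1.
(a,b)_∞: sgn(-1190)=−, sgn(-15470)=−, so -1.
(a,b)_17: α=1, u≡15; β=1, v≡4 (mod 17); (15|17)=+1, (4|17)=+1; sign (−1)^0·+1^1·+1^1 = +1.
(a,b)_3: α=2, u≡1; β=-2, v≡1 (mod 3); (1|3)=+1, (1|3)=+1; sign (−1)^0·+1^-2·+1^2 = +1.
(a,b)_7: α=1, u≡5; β=-1, v≡1 (mod 7); (5|7)=-1, (1|7)=+1; sign (−1)^1·-1^-1·+1^1 = +1.
Ram(-1190, -15470) = {2, 5, 13, ∞}; no ℚ_2-point on the conic.

[2, 5, 13, inf]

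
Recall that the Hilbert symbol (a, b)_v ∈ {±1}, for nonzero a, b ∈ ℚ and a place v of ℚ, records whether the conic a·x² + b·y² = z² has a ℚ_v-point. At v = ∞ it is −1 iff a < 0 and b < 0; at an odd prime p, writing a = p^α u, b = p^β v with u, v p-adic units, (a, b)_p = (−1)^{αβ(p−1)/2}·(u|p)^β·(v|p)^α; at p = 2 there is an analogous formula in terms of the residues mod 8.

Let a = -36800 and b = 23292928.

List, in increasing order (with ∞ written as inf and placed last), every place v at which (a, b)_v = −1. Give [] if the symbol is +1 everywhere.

[23, 43]

(a, b) ≡ (-23, 43) mod (ℚ^×)²; places V = {2, 5, 23, 43, ∞}.
(a,b)_23: α=1, u≡10; β=2, v≡10 (mod 23); (10|23)=-1, (10|23)=-1; sign (−1)^0·-1^2·-1^1 = -1.
(a,b)_43: α=0, u≡8; β=1, v≡25 (mod 43); (8|43)=-1, (25|43)=+1; sign (−1)^0·-1^1·+1^0 = -1.
(a,b)_5: α=2, u≡3; β=0, v≡3 (mod 5); (3|5)=-1, (3|5)=-1; sign (−1)^0·-1^0·-1^2 = +1.
(a,b)_2: α=6, β=10; u≡1, v≡3 (mod 8); ε(u)ε(v)=0·1, αω(v)=6·1, βω(u)=10·0; sum ≡ 0  ⇒  +1.
(a,b)_∞: sgn(-23)=−, sgn(43)=+, so +1.
|Ram(-23, 43)| = 2, even; anisotropic at {23, 43}.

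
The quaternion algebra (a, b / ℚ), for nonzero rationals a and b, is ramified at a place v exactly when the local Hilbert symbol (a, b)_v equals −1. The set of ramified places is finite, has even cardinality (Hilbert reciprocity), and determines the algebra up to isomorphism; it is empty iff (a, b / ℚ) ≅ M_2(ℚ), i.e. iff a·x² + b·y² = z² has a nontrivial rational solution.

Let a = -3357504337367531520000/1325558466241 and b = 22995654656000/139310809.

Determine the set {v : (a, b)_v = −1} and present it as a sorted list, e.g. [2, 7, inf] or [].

Mod squares: a ≡ -17, b ≡ 25415. Check v ∈ {∞, 2, 3, 5, 11, 13, 17, 23, 29, 37, 47}.
v=23: a=23^2·(≡16), b=23^1·(≡1) mod 23; (16|23)=+1, (1|23)=+1; (−1)^{2·1·11}·(+1)^1·(+1)^2 = +1.
v=29: a=29^-4·(≡8), b=29^-2·(≡17) mod 29; (8|29)=-1, (17|29)=-1; (−1)^{-4·-2·14}·(-1)^-2·(-1)^-4 = +1.
v=17: a=17^3·(≡1), b=17^1·(≡13) mod 17; (1|17)=+1, (13|17)=+1; (−1)^{3·1·8}·(+1)^1·(+1)^3 = +1.
v=2: v_2(a)=24, v_2(b)=14; units ≡ 7, 7 (mod 8); ε·ε+αω+βω = 1·1+24·0+14·0 ≡ 1  ⇒  (a,b)_2 = -1.
v=37: a=37^-4·(≡6), b=37^-2·(≡3) mod 37; (6|37)=-1, (3|37)=+1; (−1)^{-4·-2·18}·(-1)^-2·(+1)^-4 = +1.
v=3: a=3^6·(≡1), b=3^0·(≡2) mod 3; (1|3)=+1, (2|3)=-1; (−1)^{6·0·1}·(+1)^0·(-1)^6 = +1.
v=5: a=5^4·(≡3), b=5^3·(≡2) mod 5; (3|5)=-1, (2|5)=-1; (−1)^{4·3·2}·(-1)^3·(-1)^4 = -1.
v=11: a=11^0·(≡9), b=11^-2·(≡5) mod 11; (9|11)=+1, (5|11)=+1; (−1)^{0·-2·5}·(+1)^-2·(+1)^0 = +1.
v=∞: -17 < 0 and 25415 > 0  ⇒  (a,b)_∞ = +1.
v=47: a=47^0·(≡26), b=47^2·(≡33) mod 47; (26|47)=-1, (33|47)=-1; (−1)^{0·2·23}·(-1)^2·(-1)^0 = +1.
v=13: a=13^2·(≡1), b=13^1·(≡7) mod 13; (1|13)=+1, (7|13)=-1; (−1)^{2·1·6}·(+1)^1·(-1)^2 = +1.
|Ram(-17, 25415)| = 2, even; anisotropic at {2, 5}.

[2, 5]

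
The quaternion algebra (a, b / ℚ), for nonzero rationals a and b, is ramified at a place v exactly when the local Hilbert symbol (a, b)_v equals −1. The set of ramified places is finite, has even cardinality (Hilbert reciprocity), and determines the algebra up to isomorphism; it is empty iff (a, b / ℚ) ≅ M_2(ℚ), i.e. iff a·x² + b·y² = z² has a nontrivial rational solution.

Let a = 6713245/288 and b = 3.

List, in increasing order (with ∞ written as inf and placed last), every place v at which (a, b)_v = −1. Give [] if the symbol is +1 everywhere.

Mod squares: a ≡ 274010, b ≡ 3. Check v ∈ {∞, 2, 3, 5, 7, 11, 47, 53}.
v=47: a=47^1·(≡16), b=47^0·(≡3) mod 47; (16|47)=+1, (3|47)=+1; (−1)^{1·0·23}·(+1)^0·(+1)^1 = +1.
v=53: a=53^1·(≡9), b=53^0·(≡3) mod 53; (9|53)=+1, (3|53)=-1; (−1)^{1·0·26}·(+1)^0·(-1)^1 = -1.
v=11: a=11^1·(≡2), b=11^0·(≡3) mod 11; (2|11)=-1, (3|11)=+1; (−1)^{1·0·5}·(-1)^0·(+1)^1 = +1.
v=5: a=5^1·(≡3), b=5^0·(≡3) mod 5; (3|5)=-1, (3|5)=-1; (−1)^{1·0·2}·(-1)^0·(-1)^1 = -1.
v=7: a=7^2·(≡1), b=7^0·(≡3) mod 7; (1|7)=+1, (3|7)=-1; (−1)^{2·0·3}·(+1)^0·(-1)^2 = +1.
v=3: a=3^-2·(≡2), b=3^1·(≡1) mod 3; (2|3)=-1, (1|3)=+1; (−1)^{-2·1·1}·(-1)^1·(+1)^-2 = -1.
v=∞: 274010 > 0 and 3 > 0  ⇒  (a,b)_∞ = +1.
v=2: v_2(a)=-5, v_2(b)=0; units ≡ 5, 3 (mod 8); ε·ε+αω+βω = 0·1+-5·1+0·1 ≡ 1  ⇒  (a,b)_2 = -1.
|Ram(274010, 3)| = 4, even; anisotropic at {2, 3, 5, 53}.

[2, 3, 5, 53]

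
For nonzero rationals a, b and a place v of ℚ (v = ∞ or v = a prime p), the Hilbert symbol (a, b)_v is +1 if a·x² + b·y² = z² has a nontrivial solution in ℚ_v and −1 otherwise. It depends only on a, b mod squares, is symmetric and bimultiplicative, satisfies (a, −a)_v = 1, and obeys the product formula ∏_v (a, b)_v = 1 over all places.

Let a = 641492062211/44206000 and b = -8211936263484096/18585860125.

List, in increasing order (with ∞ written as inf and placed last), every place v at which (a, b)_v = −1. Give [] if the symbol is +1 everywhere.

[5, 11, 13, 23]

(a, b) ≡ (608465, -4259255) mod (ℚ^×)²; places V = {2, 3, 5, 7, 11, 13, 23, 31, 37, ∞}.
(a,b)_5: α=-3, u≡2; β=-3, v≡4 (mod 5); (2|5)=-1, (4|5)=+1; sign (−1)^0·-1^-3·+1^-3 = -1.
(a,b)_11: α=5, u≡2; β=7, v≡10 (mod 11); (2|11)=-1, (10|11)=-1; sign (−1)^1·-1^7·-1^5 = -1.
(a,b)_13: α=3, u≡6; β=3, v≡1 (mod 13); (6|13)=-1, (1|13)=+1; sign (−1)^0·-1^3·+1^3 = -1.
(a,b)_31: α=-2, u≡28; β=-4, v≡23 (mod 31); (28|31)=+1, (23|31)=-1; sign (−1)^0·+1^-4·-1^-2 = +1.
(a,b)_37: α=1, u≡14; β=1, v≡8 (mod 37); (14|37)=-1, (8|37)=-1; sign (−1)^0·-1^1·-1^1 = +1.
(a,b)_∞: sgn(608465)=+, sgn(-4259255)=−, so +1.
(a,b)_3: α=0, u≡2; β=4, v≡1 (mod 3); (2|3)=-1, (1|3)=+1; sign (−1)^0·-1^4·+1^0 = +1.
(a,b)_23: α=-1, u≡21; β=-1, v≡21 (mod 23); (21|23)=-1, (21|23)=-1; sign (−1)^1·-1^-1·-1^-1 = -1.
(a,b)_2: α=-4, β=6; u≡1, v≡1 (mod 8); ε(u)ε(v)=0·0, αω(v)=-4·0, βω(u)=6·0; sum ≡ 0  ⇒  +1.
(a,b)_7: α=2, u≡4; β=-1, v≡3 (mod 7); (4|7)=+1, (3|7)=-1; sign (−1)^0·+1^-1·-1^2 = +1.
Ram(608465, -4259255) = {5, 11, 13, 23}; no ℚ_5-point on the conic.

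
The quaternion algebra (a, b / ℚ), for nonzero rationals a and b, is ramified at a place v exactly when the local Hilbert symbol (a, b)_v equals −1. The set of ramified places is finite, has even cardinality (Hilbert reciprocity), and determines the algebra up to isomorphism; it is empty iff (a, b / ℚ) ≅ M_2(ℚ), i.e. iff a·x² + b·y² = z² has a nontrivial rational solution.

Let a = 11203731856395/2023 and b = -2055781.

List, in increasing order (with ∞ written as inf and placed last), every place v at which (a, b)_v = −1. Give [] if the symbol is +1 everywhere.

[7, 13, 19, 23, 31, 41]

Mod squares: a ≡ 6163885, b ≡ -2055781. Check v ∈ {∞, 2, 3, 5, 7, 13, 17, 19, 23, 29, 31, 41}.
v=31: a=31^1·(≡20), b=31^0·(≡15) mod 31; (20|31)=+1, (15|31)=-1; (−1)^{1·0·15}·(+1)^0·(-1)^1 = -1.
v=17: a=17^-2·(≡15), b=17^0·(≡12) mod 17; (15|17)=+1, (12|17)=-1; (−1)^{-2·0·8}·(+1)^0·(-1)^-2 = +1.
v=29: a=29^2·(≡7), b=29^1·(≡16) mod 29; (7|29)=+1, (16|29)=+1; (−1)^{2·1·14}·(+1)^1·(+1)^2 = +1.
v=7: a=7^-1·(≡4), b=7^1·(≡2) mod 7; (4|7)=+1, (2|7)=+1; (−1)^{-1·1·3}·(+1)^1·(+1)^-1 = -1.
v=∞: 6163885 > 0 and -2055781 < 0  ⇒  (a,b)_∞ = +1.
v=3: a=3^2·(≡1), b=3^0·(≡2) mod 3; (1|3)=+1, (2|3)=-1; (−1)^{2·0·1}·(+1)^0·(-1)^2 = +1.
v=5: a=5^1·(≡3), b=5^0·(≡4) mod 5; (3|5)=-1, (4|5)=+1; (−1)^{1·0·2}·(-1)^0·(+1)^1 = +1.
v=2: v_2(a)=0, v_2(b)=0; units ≡ 5, 3 (mod 8); ε·ε+αω+βω = 0·1+0·1+0·1 ≡ 0  ⇒  (a,b)_2 = +1.
v=23: a=23^1·(≡17), b=23^0·(≡5) mod 23; (17|23)=-1, (5|23)=-1; (−1)^{1·0·11}·(-1)^0·(-1)^1 = -1.
v=19: a=19^1·(≡9), b=19^1·(≡6) mod 19; (9|19)=+1, (6|19)=+1; (−1)^{1·1·9}·(+1)^1·(+1)^1 = -1.
v=41: a=41^2·(≡14), b=41^1·(≡2) mod 41; (14|41)=-1, (2|41)=+1; (−1)^{2·1·20}·(-1)^1·(+1)^2 = -1.
v=13: a=13^1·(≡1), b=13^1·(≡8) mod 13; (1|13)=+1, (8|13)=-1; (−1)^{1·1·6}·(+1)^1·(-1)^1 = -1.
|Ram(6163885, -2055781)| = 6, even; anisotropic at {7, 13, 19, 23, 31, 41}.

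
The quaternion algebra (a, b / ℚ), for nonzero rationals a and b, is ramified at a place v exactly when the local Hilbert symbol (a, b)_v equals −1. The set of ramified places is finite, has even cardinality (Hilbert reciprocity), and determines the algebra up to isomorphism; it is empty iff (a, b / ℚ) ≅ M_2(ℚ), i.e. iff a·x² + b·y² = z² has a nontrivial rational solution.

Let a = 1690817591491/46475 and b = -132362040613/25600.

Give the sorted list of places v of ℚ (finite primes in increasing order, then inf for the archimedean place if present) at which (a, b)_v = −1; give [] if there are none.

(a, b) ≡ (329681, -297517) mod (ℚ^×)²; places V = {2, 5, 7, 11, 13, 17, 23, 29, 37, 41, 43, ∞}.
(a,b)_23: α=0, u≡21; β=2, v≡5 (mod 23); (21|23)=-1, (5|23)=-1; sign (−1)^0·-1^2·-1^0 = +1.
(a,b)_17: α=1, u≡15; β=1, v≡13 (mod 17); (15|17)=+1, (13|17)=+1; sign (−1)^0·+1^1·+1^1 = +1.
(a,b)_29: α=2, u≡5; β=2, v≡6 (mod 29); (5|29)=+1, (6|29)=+1; sign (−1)^0·+1^2·+1^2 = +1.
(a,b)_13: α=-2, u≡1; β=0, v≡1 (mod 13); (1|13)=+1, (1|13)=+1; sign (−1)^0·+1^0·+1^-2 = +1.
(a,b)_5: α=-2, u≡4; β=-2, v≡3 (mod 5); (4|5)=+1, (3|5)=-1; sign (−1)^0·+1^-2·-1^-2 = +1.
(a,b)_∞: sgn(329681)=+, sgn(-297517)=−, so +1.
(a,b)_41: α=1, u≡2; β=0, v≡18 (mod 41); (2|41)=+1, (18|41)=+1; sign (−1)^0·+1^0·+1^1 = +1.
(a,b)_11: α=-1, u≡6; β=1, v≡7 (mod 11); (6|11)=-1, (7|11)=-1; sign (−1)^1·-1^1·-1^-1 = -1.
(a,b)_2: α=0, β=-10; u≡1, v≡3 (mod 8); ε(u)ε(v)=0·1, αω(v)=0·1, βω(u)=-10·0; sum ≡ 0  ⇒  +1.
(a,b)_43: α=1, u≡16; β=1, v≡23 (mod 43); (16|43)=+1, (23|43)=+1; sign (−1)^1·+1^1·+1^1 = -1.
(a,b)_37: α=2, u≡34; β=1, v≡3 (mod 37); (34|37)=+1, (3|37)=+1; sign (−1)^0·+1^1·+1^2 = +1.
(a,b)_7: α=2, u≡1; β=0, v≡2 (mod 7); (1|7)=+1, (2|7)=+1; sign (−1)^0·+1^0·+1^2 = +1.
|Ram(329681, -297517)| = 2, even; anisotropic at {11, 43}.

[11, 43]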